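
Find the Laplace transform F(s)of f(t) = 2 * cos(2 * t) 2 * s/(s^2 + 4)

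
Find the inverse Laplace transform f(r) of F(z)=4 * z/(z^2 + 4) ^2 r * sin(2 * r) 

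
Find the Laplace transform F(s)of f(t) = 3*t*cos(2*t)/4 3*(s^2 - 4)/(4*(s^2 + 4)^2)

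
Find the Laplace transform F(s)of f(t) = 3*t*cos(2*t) 3*(s^2 - 4)/(s^2 + 4)^2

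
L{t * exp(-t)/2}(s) 1/(2 * (s + 1)^2)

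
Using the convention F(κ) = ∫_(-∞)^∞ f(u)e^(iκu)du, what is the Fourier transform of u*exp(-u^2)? I*sqrt(pi)*κ*exp(-κ^2/4)/2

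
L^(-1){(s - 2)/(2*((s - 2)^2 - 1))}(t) exp(2*t)*cosh(t)/2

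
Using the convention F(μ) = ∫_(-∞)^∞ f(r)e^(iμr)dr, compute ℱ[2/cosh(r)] 2 * pi/cosh(pi * μ/2)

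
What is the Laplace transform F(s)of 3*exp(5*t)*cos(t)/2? 3*(s - 5)/(2*((s - 5)^2 + 1))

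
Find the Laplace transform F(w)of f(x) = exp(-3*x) 1/(w + 3)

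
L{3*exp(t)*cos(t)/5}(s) 3*(s - 1)/(5*((s - 1)^2 + 1))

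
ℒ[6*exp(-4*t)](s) 6/(s + 4)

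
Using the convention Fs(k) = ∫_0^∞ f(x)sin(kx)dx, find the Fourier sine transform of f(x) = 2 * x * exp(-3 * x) 12 * k/(k^2 + 9)^2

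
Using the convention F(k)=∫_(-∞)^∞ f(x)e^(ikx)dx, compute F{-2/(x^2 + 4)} -pi * exp(-2 * Abs(k))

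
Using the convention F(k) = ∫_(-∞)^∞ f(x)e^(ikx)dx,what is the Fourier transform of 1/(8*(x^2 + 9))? pi*exp(-3*Abs(k))/24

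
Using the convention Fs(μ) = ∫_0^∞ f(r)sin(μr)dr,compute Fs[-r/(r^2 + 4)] -pi * exp(-2 * μ)/2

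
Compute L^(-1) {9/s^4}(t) 3*t^3/2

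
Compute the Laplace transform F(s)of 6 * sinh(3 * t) 18/(s^2 - 9)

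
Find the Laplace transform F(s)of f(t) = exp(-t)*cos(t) (s + 1)/((s + 1)^2 + 1)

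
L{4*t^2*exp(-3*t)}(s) 8/(s + 3)^3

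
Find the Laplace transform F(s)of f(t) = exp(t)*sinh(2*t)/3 2/(3*((s - 1)^2-4))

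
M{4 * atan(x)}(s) -2 * pi * sec(pi * s/2)/s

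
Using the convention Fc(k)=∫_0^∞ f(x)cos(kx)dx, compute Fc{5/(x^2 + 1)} 5 * pi * exp(-k)/2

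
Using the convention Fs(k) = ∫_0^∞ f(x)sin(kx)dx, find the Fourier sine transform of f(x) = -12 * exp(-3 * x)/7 -12 * k/(7 * k^2 + 63)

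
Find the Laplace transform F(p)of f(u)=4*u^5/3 160/p^6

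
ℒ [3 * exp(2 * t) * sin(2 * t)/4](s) 3/(2 * ((s - 2)^2 + 4))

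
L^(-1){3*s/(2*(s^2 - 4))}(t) 3*cosh(2*t)/2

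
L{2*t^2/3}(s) 4/(3*s^3)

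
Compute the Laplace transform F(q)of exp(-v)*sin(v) 1/((q + 1)^2 + 1)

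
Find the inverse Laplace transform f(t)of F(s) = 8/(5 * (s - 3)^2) 8 * t * exp(3 * t)/5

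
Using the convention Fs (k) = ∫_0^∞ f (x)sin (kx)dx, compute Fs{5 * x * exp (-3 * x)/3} 10 * k/ (k^2 + 9)^2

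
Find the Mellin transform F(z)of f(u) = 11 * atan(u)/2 -11 * pi * sec(pi * z/2)/(4 * z)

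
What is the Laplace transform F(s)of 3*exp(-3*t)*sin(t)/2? 3/(2*((s + 3)^2 + 1))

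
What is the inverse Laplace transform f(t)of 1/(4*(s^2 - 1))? sinh(t)/4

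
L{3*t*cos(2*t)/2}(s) 3*(s^2 - 4)/(2*(s^2 + 4)^2)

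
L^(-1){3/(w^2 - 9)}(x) sinh(3 * x)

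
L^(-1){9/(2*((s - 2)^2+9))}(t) 3*exp(2*t)*sin(3*t)/2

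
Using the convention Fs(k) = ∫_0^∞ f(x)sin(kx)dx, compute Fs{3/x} 3*pi/2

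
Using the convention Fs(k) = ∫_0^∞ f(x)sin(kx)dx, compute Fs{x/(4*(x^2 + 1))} pi*exp(-k)/8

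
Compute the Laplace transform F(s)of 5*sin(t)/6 5/(6*(s^2+1))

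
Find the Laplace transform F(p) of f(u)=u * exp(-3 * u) (p + 3) ^(-2) 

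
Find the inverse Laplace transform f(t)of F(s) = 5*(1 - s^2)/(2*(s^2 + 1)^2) -5*t*cos(t)/2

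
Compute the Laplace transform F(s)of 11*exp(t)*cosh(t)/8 11*(s - 1)/(8*s*(s - 2))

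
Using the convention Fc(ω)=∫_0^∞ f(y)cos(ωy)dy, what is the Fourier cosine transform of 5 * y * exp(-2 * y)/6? 5 * (4 - ω^2)/(6 * (ω^2 + 4)^2)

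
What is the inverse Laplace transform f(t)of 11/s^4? 11*t^3/6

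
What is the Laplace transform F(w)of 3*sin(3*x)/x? 3*atan(3/w)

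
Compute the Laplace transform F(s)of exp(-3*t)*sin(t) 1/((s+3)^2+1)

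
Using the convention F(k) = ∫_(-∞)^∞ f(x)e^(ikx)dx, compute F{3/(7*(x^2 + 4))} 3*pi*exp(-2*Abs(k))/14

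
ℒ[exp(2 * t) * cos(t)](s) (s - 2)/((s - 2)^2+1)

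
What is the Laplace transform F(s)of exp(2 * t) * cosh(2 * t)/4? (s - 2)/(4 * s * (s - 4))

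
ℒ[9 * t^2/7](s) 18/(7 * s^3)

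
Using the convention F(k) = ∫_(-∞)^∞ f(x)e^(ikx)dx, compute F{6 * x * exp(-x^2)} 3 * I * sqrt(pi) * k * exp(-k^2/4)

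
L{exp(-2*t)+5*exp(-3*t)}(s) 5/(s+3)+1/(s+2)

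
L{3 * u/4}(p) 3/(4 * p^2)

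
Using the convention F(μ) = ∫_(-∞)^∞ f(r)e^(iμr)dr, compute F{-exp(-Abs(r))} -2/(μ^2+1)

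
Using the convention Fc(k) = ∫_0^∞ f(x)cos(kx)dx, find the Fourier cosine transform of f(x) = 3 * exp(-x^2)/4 3 * sqrt(pi) * exp(-k^2/4)/8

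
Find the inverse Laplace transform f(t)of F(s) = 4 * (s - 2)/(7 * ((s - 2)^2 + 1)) 4 * exp(2 * t) * cos(t)/7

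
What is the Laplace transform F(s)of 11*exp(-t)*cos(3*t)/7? 11*(s+1)/(7*((s+1)^2+9))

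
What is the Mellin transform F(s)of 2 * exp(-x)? 2 * gamma(s)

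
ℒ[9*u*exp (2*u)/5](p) 9/ (5*(p - 2)^2)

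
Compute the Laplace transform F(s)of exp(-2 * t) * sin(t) 1/((s + 2)^2 + 1)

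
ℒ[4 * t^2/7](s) 8/(7 * s^3) 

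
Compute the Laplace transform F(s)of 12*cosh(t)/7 12*s/(7*(s^2 - 1))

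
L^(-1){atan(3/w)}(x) sin(3 * x)/x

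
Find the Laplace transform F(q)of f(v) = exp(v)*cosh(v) (q - 1)/(q*(q - 2))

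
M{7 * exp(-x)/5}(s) 7 * gamma(s)/5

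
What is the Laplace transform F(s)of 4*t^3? 24/s^4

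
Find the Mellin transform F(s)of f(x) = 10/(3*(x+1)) 10*pi*csc(pi*s)/3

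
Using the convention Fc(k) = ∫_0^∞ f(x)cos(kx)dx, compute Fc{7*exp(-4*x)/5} 28/(5*(k^2 + 16))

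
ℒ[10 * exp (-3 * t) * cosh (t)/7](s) 10 * (s + 3)/ (7 * ( (s + 3)^2 - 1))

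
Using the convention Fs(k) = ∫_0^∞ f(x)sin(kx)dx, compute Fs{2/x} pi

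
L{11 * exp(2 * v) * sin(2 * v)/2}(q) 11/((q - 2)^2 + 4)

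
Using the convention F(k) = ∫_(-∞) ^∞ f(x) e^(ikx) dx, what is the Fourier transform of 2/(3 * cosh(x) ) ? 2 * pi/(3 * cosh(pi * k/2) ) 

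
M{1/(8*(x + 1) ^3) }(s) pi*(s - 2)*(s - 1) /(16*sin(pi*s) ) 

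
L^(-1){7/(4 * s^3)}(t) 7 * t^2/8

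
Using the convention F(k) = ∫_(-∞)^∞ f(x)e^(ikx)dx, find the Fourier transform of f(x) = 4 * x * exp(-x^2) 2 * I * sqrt(pi) * k * exp(-k^2/4)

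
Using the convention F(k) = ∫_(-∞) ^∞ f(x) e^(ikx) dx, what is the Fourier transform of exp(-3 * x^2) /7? sqrt(3) * sqrt(pi) * exp(-k^2/12) /21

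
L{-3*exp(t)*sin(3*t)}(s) -9/((s - 1)^2 + 9)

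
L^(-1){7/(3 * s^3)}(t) 7 * t^2/6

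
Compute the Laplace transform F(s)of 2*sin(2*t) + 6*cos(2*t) 6*s/(s^2 + 4) + 4/(s^2 + 4)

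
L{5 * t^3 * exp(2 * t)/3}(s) 10/(s - 2)^4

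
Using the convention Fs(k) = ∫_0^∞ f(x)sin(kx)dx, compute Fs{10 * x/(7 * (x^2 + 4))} 5 * pi * exp(-2 * k)/7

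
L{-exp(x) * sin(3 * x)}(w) -3/((w - 1)^2 + 9)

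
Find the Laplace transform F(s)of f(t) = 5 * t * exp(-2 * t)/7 5/(7 * (s + 2)^2)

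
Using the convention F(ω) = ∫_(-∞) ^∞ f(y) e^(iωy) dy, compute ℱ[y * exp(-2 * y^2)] sqrt(2) * I * sqrt(pi) * ω * exp(-ω^2/8) /8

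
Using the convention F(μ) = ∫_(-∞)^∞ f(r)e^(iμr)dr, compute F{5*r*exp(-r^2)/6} 5*I*sqrt(pi)*μ*exp(-μ^2/4)/12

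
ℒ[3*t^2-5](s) 6/s^3-5/s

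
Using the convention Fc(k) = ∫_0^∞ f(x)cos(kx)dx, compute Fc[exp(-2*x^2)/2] sqrt(2)*sqrt(pi)*exp(-k^2/8)/8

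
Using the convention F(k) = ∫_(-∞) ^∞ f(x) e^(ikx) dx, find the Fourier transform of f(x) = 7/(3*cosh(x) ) 7*pi/(3*cosh(pi*k/2) ) 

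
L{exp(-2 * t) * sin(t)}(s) 1/((s + 2)^2 + 1)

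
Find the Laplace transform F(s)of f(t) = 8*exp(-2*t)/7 8/(7*(s + 2))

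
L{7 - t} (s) 7/s - 1/s^2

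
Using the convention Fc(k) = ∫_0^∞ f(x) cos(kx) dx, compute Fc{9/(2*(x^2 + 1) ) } 9*pi*exp(-k) /4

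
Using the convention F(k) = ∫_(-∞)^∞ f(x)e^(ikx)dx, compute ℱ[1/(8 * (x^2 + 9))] pi * exp(-3 * Abs(k))/24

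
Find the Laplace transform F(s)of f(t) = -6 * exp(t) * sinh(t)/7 -6/(7 * s * (s - 2))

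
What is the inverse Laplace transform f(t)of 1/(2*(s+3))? exp(-3*t)/2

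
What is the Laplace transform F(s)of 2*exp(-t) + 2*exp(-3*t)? 2/(s + 3) + 2/(s + 1)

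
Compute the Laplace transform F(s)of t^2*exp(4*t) 2/(s - 4)^3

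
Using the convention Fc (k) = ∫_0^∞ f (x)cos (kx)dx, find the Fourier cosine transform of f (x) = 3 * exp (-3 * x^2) sqrt (3) * sqrt (pi) * exp (-k^2/12)/2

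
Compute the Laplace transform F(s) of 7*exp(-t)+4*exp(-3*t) 7/(s+1)+4/(s+3) 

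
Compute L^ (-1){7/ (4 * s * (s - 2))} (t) 7 * exp (t) * sinh (t)/4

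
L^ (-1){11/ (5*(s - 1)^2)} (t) 11*t*exp (t)/5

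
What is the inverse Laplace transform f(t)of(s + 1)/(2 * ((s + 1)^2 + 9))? exp(-t) * cos(3 * t)/2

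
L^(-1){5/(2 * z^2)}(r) 5 * r/2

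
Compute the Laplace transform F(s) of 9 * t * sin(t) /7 18 * s/(7 * (s^2 + 1) ^2) 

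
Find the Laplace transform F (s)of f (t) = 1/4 1/ (4*s)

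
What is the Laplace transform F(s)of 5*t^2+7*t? 7/s^2+10/s^3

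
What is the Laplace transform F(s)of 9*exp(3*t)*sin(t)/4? 9/(4*((s - 3)^2 + 1))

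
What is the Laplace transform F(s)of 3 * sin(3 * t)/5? 9/(5 * (s^2 + 9))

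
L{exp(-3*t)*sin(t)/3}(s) 1/(3*((s + 3)^2 + 1))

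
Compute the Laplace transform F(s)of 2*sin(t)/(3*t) 2*atan(1/s)/3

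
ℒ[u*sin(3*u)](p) 6*p/(p^2 + 9)^2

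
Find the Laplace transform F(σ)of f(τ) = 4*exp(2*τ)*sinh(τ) 4/((σ - 2)^2 - 1)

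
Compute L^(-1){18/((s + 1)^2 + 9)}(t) 6*exp(-t)*sin(3*t)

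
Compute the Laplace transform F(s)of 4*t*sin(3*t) 24*s/(s^2 + 9)^2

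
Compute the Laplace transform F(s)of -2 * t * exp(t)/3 -2/(3 * (s - 1)^2)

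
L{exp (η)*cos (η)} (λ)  (λ - 1)/ ( (λ - 1)^2 + 1)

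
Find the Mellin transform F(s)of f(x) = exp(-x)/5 gamma(s)/5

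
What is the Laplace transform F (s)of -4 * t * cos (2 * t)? 4 * (4 - s^2)/ (s^2 + 4)^2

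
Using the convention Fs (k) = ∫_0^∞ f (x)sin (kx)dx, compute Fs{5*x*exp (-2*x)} 20*k/ (k^2 + 4)^2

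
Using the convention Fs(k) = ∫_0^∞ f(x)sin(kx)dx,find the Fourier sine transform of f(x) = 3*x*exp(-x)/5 6*k/(5*(k^2 + 1)^2)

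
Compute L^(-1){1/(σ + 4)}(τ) exp(-4*τ)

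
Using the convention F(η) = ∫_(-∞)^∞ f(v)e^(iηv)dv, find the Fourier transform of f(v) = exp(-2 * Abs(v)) 4/(η^2 + 4)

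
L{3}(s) 3/s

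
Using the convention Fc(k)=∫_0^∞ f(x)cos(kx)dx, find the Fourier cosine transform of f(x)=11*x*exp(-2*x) 11*(4 - k^2)/(k^2 + 4)^2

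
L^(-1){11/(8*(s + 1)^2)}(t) 11*t*exp(-t)/8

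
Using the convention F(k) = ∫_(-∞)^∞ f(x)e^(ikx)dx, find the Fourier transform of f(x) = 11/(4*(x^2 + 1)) 11*pi*exp(-Abs(k))/4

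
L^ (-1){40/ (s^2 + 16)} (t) 10 * sin (4 * t)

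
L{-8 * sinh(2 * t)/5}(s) -16/(5 * s^2 - 20)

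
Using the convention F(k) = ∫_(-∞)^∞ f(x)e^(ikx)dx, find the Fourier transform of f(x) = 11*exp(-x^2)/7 11*sqrt(pi)*exp(-k^2/4)/7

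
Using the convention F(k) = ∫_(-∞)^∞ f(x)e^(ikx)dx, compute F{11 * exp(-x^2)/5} 11 * sqrt(pi) * exp(-k^2/4)/5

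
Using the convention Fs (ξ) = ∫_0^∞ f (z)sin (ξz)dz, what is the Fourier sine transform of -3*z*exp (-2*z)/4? -3*ξ/ (ξ^2 + 4)^2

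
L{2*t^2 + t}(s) 4/s^3 + s^(-2)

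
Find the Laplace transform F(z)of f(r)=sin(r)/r atan(1/z)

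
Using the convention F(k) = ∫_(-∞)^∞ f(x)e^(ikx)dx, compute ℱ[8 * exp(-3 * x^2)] 8 * sqrt(3) * sqrt(pi) * exp(-k^2/12)/3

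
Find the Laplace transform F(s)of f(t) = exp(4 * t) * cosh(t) (s - 4)/((s - 4)^2 - 1)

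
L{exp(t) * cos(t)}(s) (s - 1)/((s - 1)^2 + 1)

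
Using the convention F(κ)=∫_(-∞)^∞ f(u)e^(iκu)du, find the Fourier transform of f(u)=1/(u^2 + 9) pi*exp(-3*Abs(κ))/3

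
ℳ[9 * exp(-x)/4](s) 9 * gamma(s)/4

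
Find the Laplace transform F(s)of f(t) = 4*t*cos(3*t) 4*(s^2 - 9)/(s^2 + 9)^2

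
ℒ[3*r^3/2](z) 9/z^4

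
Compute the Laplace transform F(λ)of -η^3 -6/λ^4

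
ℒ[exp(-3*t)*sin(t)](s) 1/((s + 3)^2 + 1)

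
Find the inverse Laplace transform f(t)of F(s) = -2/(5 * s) -2/5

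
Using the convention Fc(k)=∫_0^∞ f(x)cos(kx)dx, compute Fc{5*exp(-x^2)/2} 5*sqrt(pi)*exp(-k^2/4)/4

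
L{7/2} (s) 7/ (2 * s)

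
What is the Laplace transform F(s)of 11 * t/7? 11/(7 * s^2)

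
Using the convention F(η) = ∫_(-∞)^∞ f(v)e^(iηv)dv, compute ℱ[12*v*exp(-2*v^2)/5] 3*sqrt(2)*I*sqrt(pi)*η*exp(-η^2/8)/10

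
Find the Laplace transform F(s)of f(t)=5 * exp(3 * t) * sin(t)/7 5/(7 * ((s - 3)^2 + 1))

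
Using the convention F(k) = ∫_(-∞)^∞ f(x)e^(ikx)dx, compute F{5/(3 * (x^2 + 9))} 5 * pi * exp(-3 * Abs(k))/9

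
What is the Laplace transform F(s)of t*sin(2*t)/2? 2*s/(s^2 + 4)^2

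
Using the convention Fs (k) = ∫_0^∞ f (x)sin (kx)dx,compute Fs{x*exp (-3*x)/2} 3*k/ (k^2 + 9)^2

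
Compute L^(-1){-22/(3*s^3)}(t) -11*t^2/3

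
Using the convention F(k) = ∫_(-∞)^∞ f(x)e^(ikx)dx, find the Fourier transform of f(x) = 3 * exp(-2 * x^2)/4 3 * sqrt(2) * sqrt(pi) * exp(-k^2/8)/8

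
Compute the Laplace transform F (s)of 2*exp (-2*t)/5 2/ (5*(s + 2))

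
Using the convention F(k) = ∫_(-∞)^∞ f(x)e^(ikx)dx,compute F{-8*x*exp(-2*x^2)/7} -sqrt(2)*I*sqrt(pi)*k*exp(-k^2/8)/7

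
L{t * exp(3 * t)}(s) (s - 3)^(-2)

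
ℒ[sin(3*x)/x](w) atan(3/w)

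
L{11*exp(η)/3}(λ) 11/(3*(λ - 1))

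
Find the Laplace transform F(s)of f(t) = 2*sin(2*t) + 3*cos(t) 4/(s^2 + 4) + 3*s/(s^2 + 1)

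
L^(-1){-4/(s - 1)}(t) -4*exp(t)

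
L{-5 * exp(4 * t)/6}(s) -5/(6 * s - 24)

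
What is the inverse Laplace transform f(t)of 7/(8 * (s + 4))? 7 * exp(-4 * t)/8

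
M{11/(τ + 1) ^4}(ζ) 11 * gamma(ζ) * gamma(4 - ζ) /6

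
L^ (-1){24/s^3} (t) 12*t^2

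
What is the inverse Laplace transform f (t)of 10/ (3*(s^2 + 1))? 10*sin (t)/3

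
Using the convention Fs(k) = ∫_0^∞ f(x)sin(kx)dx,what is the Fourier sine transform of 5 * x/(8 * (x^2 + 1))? 5 * pi * exp(-k)/16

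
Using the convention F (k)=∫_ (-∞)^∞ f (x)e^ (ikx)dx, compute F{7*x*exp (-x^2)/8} 7*I*sqrt (pi)*k*exp (-k^2/4)/16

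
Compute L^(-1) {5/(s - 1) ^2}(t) 5*t*exp(t) 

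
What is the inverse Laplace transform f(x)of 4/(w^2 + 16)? sin(4*x)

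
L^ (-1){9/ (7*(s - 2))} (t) 9*exp (2*t)/7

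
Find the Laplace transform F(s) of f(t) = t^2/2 s^(-3) 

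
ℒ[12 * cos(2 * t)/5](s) 12 * s/(5 * (s^2+4))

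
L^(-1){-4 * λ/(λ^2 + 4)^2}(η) -η * sin(2 * η)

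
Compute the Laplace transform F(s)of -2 -2/s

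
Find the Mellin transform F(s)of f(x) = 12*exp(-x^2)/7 6*gamma(s/2)/7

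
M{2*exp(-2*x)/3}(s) 2^(1 - s)*gamma(s)/3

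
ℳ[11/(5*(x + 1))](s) 11*pi*csc(pi*s)/5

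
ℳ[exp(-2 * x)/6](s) gamma(s)/(6 * 2^s)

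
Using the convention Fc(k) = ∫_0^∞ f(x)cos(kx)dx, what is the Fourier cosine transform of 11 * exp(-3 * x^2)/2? 11 * sqrt(3) * sqrt(pi) * exp(-k^2/12)/12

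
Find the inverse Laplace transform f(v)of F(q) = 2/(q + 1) 2*exp(-v)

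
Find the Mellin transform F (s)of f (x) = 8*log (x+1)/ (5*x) -8*pi*csc (pi*s)/ (5*s - 5)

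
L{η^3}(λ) 6/λ^4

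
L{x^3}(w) 6/w^4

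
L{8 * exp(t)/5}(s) 8/(5 * (s - 1))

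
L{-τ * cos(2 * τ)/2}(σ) (4 - σ^2)/(2 * (σ^2 + 4)^2)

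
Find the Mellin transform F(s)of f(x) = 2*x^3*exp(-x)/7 2*gamma(s + 3)/7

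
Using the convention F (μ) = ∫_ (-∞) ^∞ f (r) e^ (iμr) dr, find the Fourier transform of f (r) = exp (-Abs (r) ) 2/ (μ^2 + 1) 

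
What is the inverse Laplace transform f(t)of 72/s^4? 12*t^3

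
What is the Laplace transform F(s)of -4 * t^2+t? s^(-2) - 8/s^3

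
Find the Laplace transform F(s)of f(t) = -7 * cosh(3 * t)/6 -7 * s/(6 * s^2 - 54)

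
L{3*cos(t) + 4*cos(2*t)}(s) 3*s/(s^2 + 1) + 4*s/(s^2 + 4)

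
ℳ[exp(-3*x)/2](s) gamma(s)/(2*3^s)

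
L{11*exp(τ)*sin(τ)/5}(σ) 11/(5*((σ - 1)^2 + 1))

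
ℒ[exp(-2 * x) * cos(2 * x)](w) (w + 2)/((w + 2)^2 + 4)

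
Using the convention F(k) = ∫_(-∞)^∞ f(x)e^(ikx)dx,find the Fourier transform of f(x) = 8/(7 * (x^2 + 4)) 4 * pi * exp(-2 * Abs(k))/7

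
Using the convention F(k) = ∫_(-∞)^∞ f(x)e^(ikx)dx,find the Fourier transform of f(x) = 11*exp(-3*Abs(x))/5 66/(5*(k^2 + 9))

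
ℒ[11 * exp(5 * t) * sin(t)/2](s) 11/(2 * ((s - 5)^2 + 1))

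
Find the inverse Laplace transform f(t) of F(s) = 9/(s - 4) 9*exp(4*t) 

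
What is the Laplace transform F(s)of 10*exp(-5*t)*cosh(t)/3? 10*(s + 5)/(3*((s + 5)^2 - 1))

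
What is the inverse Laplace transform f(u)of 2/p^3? u^2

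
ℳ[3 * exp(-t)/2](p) 3 * gamma(p)/2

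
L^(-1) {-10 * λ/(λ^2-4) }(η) -10 * cosh(2 * η) 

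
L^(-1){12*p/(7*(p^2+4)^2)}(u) 3*u*sin(2*u)/7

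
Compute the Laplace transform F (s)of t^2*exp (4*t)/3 2/ (3*(s - 4)^3)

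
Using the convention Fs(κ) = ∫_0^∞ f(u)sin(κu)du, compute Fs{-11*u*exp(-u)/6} -11*κ/(3*(κ^2 + 1)^2)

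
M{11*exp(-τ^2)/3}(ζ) 11*gamma(ζ/2)/6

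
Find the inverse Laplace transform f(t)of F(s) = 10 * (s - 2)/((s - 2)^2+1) 10 * exp(2 * t) * cos(t)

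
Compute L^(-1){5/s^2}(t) 5*t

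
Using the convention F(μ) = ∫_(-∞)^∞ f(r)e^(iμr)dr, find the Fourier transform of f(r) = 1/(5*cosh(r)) pi/(5*cosh(pi*μ/2))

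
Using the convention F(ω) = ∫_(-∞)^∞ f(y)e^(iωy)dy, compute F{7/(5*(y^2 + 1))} 7*pi*exp(-Abs(ω))/5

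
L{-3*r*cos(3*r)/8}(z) 3*(9 - z^2)/(8*(z^2 + 9)^2)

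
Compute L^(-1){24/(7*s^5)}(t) t^4/7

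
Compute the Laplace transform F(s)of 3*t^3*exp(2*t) 18/(s - 2)^4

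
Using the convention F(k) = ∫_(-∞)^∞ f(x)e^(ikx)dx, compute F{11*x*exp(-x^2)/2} 11*I*sqrt(pi)*k*exp(-k^2/4)/4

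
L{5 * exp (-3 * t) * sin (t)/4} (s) 5/ (4 * ( (s + 3)^2 + 1))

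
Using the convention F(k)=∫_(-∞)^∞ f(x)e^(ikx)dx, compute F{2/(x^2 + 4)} pi*exp(-2*Abs(k))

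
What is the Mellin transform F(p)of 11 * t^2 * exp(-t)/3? 11 * gamma(p+2)/3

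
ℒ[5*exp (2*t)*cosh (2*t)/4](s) 5*(s - 2)/ (4*s*(s - 4))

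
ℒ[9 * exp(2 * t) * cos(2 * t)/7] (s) 9 * (s - 2)/(7 * ((s - 2)^2+4))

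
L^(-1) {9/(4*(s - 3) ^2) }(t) 9*t*exp(3*t) /4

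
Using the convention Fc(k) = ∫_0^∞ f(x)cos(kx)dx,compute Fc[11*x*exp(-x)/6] 11*(1 - k^2)/(6*(k^2 + 1)^2)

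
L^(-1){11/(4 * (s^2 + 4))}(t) 11 * sin(2 * t)/8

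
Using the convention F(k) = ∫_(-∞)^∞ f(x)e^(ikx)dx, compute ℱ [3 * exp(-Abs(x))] 6/(k^2 + 1)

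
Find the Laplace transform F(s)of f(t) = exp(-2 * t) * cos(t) (s+2)/((s+2)^2+1)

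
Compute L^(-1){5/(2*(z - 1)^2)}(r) 5*r*exp(r)/2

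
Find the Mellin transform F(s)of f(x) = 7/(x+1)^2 -7 * pi * (s - 1)/sin(pi * s)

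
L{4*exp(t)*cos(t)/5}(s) 4*(s - 1)/(5*((s - 1)^2+1))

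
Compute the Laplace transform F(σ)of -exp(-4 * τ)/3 -1/(3 * σ + 12)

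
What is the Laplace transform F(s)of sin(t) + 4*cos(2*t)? 4*s/(s^2 + 4) + 1/(s^2 + 1)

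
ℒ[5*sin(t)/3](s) 5/(3*(s^2 + 1))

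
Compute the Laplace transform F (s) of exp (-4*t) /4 1/ (4*(s + 4) ) 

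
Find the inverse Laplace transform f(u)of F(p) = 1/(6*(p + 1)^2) u*exp(-u)/6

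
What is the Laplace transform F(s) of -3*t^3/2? -9/s^4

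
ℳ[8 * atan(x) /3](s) -4 * pi * sec(pi * s/2) /(3 * s) 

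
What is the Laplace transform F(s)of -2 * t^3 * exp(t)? -12/(s - 1)^4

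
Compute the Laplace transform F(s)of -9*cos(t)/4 -9*s/(4*s^2 + 4)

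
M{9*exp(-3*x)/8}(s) 3^(2 - s)*gamma(s)/8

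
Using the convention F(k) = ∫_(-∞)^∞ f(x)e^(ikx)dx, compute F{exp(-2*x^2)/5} sqrt(2)*sqrt(pi)*exp(-k^2/8)/10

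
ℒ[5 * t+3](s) 5/s^2+3/s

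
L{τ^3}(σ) 6/σ^4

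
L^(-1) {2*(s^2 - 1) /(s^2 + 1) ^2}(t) 2*t*cos(t) 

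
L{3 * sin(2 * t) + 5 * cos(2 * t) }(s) 5 * s/(s^2 + 4) + 6/(s^2 + 4) 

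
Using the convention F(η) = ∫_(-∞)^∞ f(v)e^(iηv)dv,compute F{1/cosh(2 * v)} pi/(2 * cosh(pi * η/4))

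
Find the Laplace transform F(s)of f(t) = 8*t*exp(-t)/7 8/(7*(s + 1)^2)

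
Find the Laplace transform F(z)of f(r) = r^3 6/z^4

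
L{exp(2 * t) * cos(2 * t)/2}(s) (s - 2)/(2 * ((s - 2)^2 + 4))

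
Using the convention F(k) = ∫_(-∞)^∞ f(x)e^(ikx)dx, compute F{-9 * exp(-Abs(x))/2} -9/(k^2 + 1)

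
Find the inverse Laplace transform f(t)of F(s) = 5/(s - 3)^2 5*t*exp(3*t)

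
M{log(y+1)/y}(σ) -pi*csc(pi*σ)/(σ - 1)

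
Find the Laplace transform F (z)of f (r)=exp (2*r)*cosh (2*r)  (z - 2)/ (z*(z - 4))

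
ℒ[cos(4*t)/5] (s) s/(5*(s^2+16))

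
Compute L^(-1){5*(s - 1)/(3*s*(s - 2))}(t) 5*exp(t)*cosh(t)/3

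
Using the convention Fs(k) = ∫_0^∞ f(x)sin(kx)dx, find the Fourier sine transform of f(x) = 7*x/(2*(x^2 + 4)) 7*pi*exp(-2*k)/4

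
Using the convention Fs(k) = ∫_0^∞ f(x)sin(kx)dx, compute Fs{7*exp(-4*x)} 7*k/(k^2 + 16)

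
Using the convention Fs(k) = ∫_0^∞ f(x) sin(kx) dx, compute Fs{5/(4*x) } 5*pi/8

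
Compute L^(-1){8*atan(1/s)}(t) 8*sin(t)/t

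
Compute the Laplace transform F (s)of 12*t 12/s^2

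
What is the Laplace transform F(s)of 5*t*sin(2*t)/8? 5*s/(2*(s^2+4)^2)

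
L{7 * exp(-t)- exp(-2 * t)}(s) 7/(s + 1) - 1/(s + 2)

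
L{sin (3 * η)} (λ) 3/ (λ^2 + 9)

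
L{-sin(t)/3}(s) -1/(3*s^2 + 3)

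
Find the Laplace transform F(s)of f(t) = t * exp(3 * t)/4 1/(4 * (s - 3)^2)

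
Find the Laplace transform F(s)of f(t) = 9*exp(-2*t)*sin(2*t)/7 18/(7*((s + 2)^2 + 4))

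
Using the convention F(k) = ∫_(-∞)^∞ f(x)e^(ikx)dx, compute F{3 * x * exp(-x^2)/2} 3 * I * sqrt(pi) * k * exp(-k^2/4)/4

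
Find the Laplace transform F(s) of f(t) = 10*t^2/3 20/(3*s^3) 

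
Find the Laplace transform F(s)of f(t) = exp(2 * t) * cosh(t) (s - 2)/((s - 2)^2 - 1)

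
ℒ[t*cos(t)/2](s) (s^2 - 1)/(2*(s^2 + 1)^2)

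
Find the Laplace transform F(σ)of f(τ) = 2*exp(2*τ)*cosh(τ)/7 2*(σ - 2)/(7*((σ - 2)^2 - 1))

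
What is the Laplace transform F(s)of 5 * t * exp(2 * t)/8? 5/(8 * (s - 2)^2)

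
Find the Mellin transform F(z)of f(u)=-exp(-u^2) -gamma(z/2)/2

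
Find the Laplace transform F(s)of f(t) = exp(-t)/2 1/(2 * (s + 1))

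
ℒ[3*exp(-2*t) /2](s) 3/(2*(s + 2) ) 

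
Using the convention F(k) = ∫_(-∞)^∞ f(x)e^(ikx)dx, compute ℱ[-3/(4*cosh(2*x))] -3*pi/(8*cosh(pi*k/4))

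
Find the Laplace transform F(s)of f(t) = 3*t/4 3/(4*s^2)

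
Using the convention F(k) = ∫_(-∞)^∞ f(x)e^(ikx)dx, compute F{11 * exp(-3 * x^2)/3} 11 * sqrt(3) * sqrt(pi) * exp(-k^2/12)/9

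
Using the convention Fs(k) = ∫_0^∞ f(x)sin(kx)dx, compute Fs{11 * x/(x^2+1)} 11 * pi * exp(-k)/2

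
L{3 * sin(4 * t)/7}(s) 12/(7 * (s^2 + 16))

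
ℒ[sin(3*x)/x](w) atan(3/w)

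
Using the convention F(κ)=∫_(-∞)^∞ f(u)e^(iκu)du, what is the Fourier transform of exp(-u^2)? sqrt(pi)*exp(-κ^2/4)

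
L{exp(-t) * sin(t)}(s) 1/((s + 1)^2 + 1)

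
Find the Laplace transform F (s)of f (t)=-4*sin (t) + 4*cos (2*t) 4*s/ (s^2 + 4) - 4/ (s^2 + 1)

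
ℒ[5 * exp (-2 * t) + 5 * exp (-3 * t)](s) 5/ (s + 3) + 5/ (s + 2)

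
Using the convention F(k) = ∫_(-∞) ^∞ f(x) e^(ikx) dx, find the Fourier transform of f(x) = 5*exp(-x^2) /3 5*sqrt(pi)*exp(-k^2/4) /3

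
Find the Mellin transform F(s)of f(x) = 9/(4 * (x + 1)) 9 * pi * csc(pi * s)/4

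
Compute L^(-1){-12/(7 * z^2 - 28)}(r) -6 * sinh(2 * r)/7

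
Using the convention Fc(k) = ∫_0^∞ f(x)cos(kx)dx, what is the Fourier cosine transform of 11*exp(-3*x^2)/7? 11*sqrt(3)*sqrt(pi)*exp(-k^2/12)/42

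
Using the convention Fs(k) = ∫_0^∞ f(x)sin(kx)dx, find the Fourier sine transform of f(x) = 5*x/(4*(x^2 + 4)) 5*pi*exp(-2*k)/8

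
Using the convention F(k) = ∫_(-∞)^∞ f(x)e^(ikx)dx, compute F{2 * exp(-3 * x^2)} 2 * sqrt(3) * sqrt(pi) * exp(-k^2/12)/3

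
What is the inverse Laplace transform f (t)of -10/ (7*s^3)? -5*t^2/7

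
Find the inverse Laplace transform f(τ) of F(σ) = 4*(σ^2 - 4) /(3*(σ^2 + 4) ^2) 4*τ*cos(2*τ) /3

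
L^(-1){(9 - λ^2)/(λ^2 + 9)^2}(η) -η*cos(3*η)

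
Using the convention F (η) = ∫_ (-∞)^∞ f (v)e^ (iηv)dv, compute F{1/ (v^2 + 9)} pi * exp (-3 * Abs (η))/3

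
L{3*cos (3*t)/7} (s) 3*s/ (7*(s^2 + 9))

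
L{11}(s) 11/s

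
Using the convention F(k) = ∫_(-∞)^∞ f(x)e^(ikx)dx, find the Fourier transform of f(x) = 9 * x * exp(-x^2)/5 9 * I * sqrt(pi) * k * exp(-k^2/4)/10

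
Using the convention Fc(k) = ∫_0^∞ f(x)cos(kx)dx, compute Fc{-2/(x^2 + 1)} -pi * exp(-k)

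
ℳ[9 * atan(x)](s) -9 * pi * sec(pi * s/2)/(2 * s)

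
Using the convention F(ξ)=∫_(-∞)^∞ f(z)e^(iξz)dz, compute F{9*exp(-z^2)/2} 9*sqrt(pi)*exp(-ξ^2/4)/2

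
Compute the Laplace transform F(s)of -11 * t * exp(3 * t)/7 -11/(7 * (s - 3)^2)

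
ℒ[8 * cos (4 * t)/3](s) 8 * s/ (3 * (s^2 + 16))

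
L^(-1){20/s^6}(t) t^5/6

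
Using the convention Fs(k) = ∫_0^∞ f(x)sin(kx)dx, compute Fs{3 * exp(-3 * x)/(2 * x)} 3 * atan(k/3)/2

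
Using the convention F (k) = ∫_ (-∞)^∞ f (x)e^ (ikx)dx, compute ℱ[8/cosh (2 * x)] 4 * pi/cosh (pi * k/4)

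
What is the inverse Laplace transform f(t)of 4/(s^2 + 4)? 2*sin(2*t)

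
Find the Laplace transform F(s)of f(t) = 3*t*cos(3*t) 3*(s^2-9)/(s^2 + 9)^2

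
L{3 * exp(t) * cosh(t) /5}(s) 3 * (s - 1) /(5 * s * (s - 2) ) 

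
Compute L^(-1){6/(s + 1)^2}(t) 6*t*exp(-t)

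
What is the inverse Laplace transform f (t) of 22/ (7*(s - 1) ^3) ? 11*t^2*exp (t) /7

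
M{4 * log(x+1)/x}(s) -4 * pi * csc(pi * s)/(s - 1)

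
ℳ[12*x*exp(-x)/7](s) 12*gamma(s + 1)/7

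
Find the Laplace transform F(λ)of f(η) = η λ^(-2)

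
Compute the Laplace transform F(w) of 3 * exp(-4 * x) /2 3/(2 * (w + 4) ) 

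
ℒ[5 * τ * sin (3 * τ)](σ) 30 * σ/ (σ^2 + 9)^2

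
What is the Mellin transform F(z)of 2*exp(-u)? 2*gamma(z)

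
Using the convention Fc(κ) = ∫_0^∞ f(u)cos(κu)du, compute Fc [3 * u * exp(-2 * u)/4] 3 * (4 - κ^2)/(4 * (κ^2 + 4)^2)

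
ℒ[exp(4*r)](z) 1/(z - 4)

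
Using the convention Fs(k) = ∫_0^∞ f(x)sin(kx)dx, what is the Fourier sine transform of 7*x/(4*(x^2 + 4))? 7*pi*exp(-2*k)/8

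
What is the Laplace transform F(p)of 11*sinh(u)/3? 11/(3*(p^2 - 1))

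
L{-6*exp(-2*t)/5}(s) -6/(5*s + 10)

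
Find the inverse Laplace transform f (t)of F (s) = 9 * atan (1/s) 9 * sin (t)/t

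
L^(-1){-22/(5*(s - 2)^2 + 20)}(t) -11*exp(2*t)*sin(2*t)/5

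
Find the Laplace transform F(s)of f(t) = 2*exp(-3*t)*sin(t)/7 2/(7*((s + 3)^2 + 1))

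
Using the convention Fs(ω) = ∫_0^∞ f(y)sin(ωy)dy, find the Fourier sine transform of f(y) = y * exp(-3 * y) 6 * ω/(ω^2 + 9)^2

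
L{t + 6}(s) 6/s + s^(-2)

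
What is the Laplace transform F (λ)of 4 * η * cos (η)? 4 * (λ^2-1)/ (λ^2 + 1)^2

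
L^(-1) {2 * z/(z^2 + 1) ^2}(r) r * sin(r) 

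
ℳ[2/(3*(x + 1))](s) 2*pi*csc(pi*s)/3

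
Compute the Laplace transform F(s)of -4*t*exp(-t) -4/(s + 1)^2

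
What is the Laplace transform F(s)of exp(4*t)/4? 1/(4*(s - 4))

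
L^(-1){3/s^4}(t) t^3/2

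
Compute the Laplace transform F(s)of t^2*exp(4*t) 2/(s - 4)^3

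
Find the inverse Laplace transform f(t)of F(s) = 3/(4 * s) 3/4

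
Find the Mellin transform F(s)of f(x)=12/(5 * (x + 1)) 12 * pi * csc(pi * s)/5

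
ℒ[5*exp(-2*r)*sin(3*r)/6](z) 5/(2*((z + 2)^2 + 9))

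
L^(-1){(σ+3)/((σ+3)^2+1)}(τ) exp(-3*τ)*cos(τ)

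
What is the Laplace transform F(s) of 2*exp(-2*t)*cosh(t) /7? 2*(s + 2) /(7*((s + 2) ^2 - 1) ) 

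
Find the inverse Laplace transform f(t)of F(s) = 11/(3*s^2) 11*t/3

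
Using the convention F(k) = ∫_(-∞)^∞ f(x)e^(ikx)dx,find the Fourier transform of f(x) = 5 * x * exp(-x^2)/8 5 * I * sqrt(pi) * k * exp(-k^2/4)/16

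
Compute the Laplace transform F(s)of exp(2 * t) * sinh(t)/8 1/(8 * ((s - 2)^2 - 1))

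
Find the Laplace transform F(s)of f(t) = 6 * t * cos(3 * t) 6 * (s^2 - 9)/(s^2 + 9)^2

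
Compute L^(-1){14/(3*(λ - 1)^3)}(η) 7*η^2*exp(η)/3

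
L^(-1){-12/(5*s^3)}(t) -6*t^2/5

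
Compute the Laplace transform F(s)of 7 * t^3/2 21/s^4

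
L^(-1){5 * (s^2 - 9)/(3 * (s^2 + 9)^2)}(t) 5 * t * cos(3 * t)/3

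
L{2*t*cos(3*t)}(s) 2*(s^2 - 9)/(s^2+9)^2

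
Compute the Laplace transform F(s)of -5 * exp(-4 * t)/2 -5/(2 * s + 8)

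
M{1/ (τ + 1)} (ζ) pi * csc (pi * ζ)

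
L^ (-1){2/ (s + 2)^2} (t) 2*t*exp (-2*t)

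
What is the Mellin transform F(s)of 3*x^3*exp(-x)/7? 3*gamma(s + 3)/7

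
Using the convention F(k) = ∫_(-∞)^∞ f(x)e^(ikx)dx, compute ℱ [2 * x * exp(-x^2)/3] I * sqrt(pi) * k * exp(-k^2/4)/3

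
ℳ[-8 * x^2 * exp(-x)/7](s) -8 * gamma(s + 2)/7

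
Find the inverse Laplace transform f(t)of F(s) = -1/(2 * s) -1/2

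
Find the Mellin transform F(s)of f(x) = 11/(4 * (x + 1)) 11 * pi * csc(pi * s)/4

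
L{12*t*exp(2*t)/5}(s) 12/(5*(s - 2)^2)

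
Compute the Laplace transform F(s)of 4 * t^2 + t s^(-2) + 8/s^3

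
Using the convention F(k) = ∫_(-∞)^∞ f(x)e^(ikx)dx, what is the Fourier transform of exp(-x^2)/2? sqrt(pi)*exp(-k^2/4)/2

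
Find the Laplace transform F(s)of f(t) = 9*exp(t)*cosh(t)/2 9*(s - 1)/(2*s*(s - 2))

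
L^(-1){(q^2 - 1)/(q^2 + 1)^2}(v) v*cos(v)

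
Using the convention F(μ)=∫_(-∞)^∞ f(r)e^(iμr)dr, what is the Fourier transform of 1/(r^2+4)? pi * exp(-2 * Abs(μ))/2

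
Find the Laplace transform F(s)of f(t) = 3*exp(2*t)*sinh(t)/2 3/(2*((s - 2)^2 - 1))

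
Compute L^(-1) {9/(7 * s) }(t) 9/7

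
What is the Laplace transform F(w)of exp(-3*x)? 1/(w + 3)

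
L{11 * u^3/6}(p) 11/p^4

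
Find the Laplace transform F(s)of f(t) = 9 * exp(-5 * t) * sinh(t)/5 9/(5 * ((s + 5)^2 - 1))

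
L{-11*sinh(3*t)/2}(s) -33/(2*s^2 - 18)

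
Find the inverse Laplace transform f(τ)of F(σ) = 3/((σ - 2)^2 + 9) exp(2*τ)*sin(3*τ)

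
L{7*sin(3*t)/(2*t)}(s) 7*atan(3/s)/2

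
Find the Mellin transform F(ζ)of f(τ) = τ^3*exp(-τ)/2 gamma(ζ + 3)/2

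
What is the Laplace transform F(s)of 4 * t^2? 8/s^3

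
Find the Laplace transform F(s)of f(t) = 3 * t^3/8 9/(4 * s^4)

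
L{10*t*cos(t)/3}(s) 10*(s^2 - 1)/(3*(s^2 + 1)^2)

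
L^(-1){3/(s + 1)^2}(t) 3 * t * exp(-t)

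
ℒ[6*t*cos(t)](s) 6*(s^2 - 1)/(s^2 + 1)^2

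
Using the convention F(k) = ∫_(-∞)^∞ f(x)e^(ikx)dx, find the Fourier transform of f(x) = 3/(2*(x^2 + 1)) 3*pi*exp(-Abs(k))/2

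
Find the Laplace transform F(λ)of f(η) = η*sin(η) 2*λ/(λ^2 + 1)^2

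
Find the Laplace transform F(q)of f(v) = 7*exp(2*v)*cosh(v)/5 7*(q - 2)/(5*((q - 2)^2-1))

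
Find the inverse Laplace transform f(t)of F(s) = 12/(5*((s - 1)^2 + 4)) 6*exp(t)*sin(2*t)/5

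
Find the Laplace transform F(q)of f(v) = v q^(-2)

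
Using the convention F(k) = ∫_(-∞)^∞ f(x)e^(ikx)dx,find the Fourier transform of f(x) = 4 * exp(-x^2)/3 4 * sqrt(pi) * exp(-k^2/4)/3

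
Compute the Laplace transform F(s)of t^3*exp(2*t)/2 3/(s - 2)^4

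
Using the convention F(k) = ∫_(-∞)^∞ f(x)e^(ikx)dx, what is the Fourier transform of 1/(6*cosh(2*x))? pi/(12*cosh(pi*k/4))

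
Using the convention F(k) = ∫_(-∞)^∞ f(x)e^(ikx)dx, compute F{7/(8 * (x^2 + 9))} 7 * pi * exp(-3 * Abs(k))/24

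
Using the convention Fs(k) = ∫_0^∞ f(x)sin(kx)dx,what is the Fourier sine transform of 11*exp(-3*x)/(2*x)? 11*atan(k/3)/2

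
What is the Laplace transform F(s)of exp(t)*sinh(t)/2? 1/(2*s*(s - 2))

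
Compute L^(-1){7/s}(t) 7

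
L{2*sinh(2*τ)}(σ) 4/(σ^2 - 4)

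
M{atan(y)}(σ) -pi*sec(pi*σ/2)/(2*σ)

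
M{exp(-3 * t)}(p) gamma(p)/3^p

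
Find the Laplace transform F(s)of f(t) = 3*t 3/s^2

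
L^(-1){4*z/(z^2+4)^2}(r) r*sin(2*r)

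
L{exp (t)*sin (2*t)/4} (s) 1/ (2*( (s - 1)^2 + 4))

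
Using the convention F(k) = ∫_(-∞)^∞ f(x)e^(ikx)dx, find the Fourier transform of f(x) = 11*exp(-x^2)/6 11*sqrt(pi)*exp(-k^2/4)/6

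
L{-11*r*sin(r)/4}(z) -11*z/(2*(z^2+1)^2)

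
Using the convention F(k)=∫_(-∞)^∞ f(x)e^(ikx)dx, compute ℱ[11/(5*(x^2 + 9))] 11*pi*exp(-3*Abs(k))/15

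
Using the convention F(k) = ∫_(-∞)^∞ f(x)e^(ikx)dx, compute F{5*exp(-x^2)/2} 5*sqrt(pi)*exp(-k^2/4)/2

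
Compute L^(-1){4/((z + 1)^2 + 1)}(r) 4*exp(-r)*sin(r)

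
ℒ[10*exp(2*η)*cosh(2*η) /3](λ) 10*(λ - 2) /(3*λ*(λ - 4) ) 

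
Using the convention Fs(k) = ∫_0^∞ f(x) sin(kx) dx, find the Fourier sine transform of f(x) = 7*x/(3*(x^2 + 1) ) 7*pi*exp(-k) /6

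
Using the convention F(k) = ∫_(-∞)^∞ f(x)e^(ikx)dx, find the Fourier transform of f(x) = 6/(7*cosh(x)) 6*pi/(7*cosh(pi*k/2))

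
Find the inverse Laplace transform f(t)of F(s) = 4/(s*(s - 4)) 2*exp(2*t)*sinh(2*t)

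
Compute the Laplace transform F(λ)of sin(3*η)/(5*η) atan(3/λ)/5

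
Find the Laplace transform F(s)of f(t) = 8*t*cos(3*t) 8*(s^2 - 9)/(s^2 + 9)^2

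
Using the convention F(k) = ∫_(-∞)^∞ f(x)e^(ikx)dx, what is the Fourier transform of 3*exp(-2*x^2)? 3*sqrt(2)*sqrt(pi)*exp(-k^2/8)/2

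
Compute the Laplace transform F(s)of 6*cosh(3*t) 6*s/(s^2 - 9)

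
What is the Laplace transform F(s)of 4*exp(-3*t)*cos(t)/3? 4*(s+3)/(3*((s+3)^2+1))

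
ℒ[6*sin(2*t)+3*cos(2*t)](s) 12/(s^2+4)+3*s/(s^2+4)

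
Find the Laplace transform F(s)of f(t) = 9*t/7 9/(7*s^2)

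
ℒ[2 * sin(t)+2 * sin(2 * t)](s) 4/(s^2+4)+2/(s^2+1)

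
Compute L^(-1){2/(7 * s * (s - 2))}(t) 2 * exp(t) * sinh(t)/7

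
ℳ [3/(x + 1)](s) 3 * pi * csc(pi * s)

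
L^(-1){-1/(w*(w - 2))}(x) -exp(x)*sinh(x)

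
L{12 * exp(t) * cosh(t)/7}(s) 12 * (s - 1)/(7 * s * (s - 2))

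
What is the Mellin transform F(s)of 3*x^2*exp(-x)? 3*gamma(s + 2)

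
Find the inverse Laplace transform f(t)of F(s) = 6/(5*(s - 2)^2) 6*t*exp(2*t)/5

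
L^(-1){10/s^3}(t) 5*t^2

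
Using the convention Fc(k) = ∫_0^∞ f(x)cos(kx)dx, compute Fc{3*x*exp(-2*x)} 3*(4 - k^2)/(k^2 + 4)^2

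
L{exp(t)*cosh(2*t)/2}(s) (s - 1)/(2*((s - 1)^2-4))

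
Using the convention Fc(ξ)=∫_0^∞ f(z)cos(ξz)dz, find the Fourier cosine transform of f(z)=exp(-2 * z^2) sqrt(2) * sqrt(pi) * exp(-ξ^2/8)/4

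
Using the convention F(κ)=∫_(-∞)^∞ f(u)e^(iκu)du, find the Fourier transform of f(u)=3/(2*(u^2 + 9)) pi*exp(-3*Abs(κ))/2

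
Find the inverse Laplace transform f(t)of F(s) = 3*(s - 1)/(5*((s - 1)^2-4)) 3*exp(t)*cosh(2*t)/5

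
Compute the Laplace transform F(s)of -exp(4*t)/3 -1/(3*s - 12)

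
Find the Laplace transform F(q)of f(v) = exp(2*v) 1/(q - 2)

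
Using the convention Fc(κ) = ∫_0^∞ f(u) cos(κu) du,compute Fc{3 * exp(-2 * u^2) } 3 * sqrt(2) * sqrt(pi) * exp(-κ^2/8) /4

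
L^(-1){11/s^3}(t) 11*t^2/2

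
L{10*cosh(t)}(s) 10*s/(s^2-1)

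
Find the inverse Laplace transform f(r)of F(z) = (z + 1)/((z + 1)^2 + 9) exp(-r) * cos(3 * r)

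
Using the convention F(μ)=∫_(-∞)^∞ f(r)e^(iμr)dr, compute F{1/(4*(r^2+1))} pi*exp(-Abs(μ))/4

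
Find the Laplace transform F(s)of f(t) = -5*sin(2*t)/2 -5/(s^2 + 4)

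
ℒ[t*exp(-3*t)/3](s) 1/(3*(s + 3)^2)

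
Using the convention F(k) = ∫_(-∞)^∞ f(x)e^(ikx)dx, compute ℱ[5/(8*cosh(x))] 5*pi/(8*cosh(pi*k/2))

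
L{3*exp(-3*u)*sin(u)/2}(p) 3/(2*((p + 3)^2 + 1))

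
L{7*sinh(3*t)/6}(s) 7/(2*(s^2 - 9))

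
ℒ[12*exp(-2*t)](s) 12/(s + 2) 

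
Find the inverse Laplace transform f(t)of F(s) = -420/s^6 -7*t^5/2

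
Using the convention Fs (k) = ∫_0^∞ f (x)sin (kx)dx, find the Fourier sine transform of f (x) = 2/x pi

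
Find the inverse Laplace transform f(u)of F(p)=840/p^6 7 * u^5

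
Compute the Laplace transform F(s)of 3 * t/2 3/(2 * s^2)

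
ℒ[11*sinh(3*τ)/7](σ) 33/(7*(σ^2-9))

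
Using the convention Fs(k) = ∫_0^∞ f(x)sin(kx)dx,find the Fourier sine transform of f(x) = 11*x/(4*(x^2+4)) 11*pi*exp(-2*k)/8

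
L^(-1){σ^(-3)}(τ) τ^2/2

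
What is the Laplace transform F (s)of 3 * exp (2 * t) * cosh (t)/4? 3 * (s - 2)/ (4 * ( (s - 2)^2-1))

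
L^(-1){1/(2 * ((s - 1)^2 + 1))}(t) exp(t) * sin(t)/2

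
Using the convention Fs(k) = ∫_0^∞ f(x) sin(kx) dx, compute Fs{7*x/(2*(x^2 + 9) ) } 7*pi*exp(-3*k) /4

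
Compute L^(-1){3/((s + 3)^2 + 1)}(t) 3 * exp(-3 * t) * sin(t)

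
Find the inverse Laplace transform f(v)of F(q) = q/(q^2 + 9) cos(3*v)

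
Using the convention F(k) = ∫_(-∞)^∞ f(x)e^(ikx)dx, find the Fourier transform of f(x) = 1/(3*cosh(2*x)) pi/(6*cosh(pi*k/4))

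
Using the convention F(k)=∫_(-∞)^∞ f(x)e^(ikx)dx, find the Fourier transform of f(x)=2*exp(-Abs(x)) 4/(k^2 + 1)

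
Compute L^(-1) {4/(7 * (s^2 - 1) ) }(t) 4 * sinh(t) /7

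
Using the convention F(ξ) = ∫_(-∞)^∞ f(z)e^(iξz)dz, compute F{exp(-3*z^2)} sqrt(3)*sqrt(pi)*exp(-ξ^2/12)/3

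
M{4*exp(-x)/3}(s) 4*gamma(s)/3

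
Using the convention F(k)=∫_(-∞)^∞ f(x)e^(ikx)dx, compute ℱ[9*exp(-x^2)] 9*sqrt(pi)*exp(-k^2/4)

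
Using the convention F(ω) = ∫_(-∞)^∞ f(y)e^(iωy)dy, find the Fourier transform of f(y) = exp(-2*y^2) sqrt(2)*sqrt(pi)*exp(-ω^2/8)/2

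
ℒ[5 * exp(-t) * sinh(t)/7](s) 5/(7 * s * (s + 2))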